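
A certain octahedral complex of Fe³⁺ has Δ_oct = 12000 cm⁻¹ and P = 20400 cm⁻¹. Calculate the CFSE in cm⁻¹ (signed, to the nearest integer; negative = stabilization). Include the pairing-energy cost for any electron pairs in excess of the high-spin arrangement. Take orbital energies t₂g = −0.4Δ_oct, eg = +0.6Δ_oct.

0

Fe³⁺: group 8, so d-count = 8 − 3 = 5.
Here Δ_oct < P (12000 < 20400), so the high-spin state is favoured.
That gives t₂g³ eg².
Orbital CFSE = 0.0Δ_oct = 0.0 × 12000 = 0 cm⁻¹.
High-spin has no excess pairs, so no pairing correction applies.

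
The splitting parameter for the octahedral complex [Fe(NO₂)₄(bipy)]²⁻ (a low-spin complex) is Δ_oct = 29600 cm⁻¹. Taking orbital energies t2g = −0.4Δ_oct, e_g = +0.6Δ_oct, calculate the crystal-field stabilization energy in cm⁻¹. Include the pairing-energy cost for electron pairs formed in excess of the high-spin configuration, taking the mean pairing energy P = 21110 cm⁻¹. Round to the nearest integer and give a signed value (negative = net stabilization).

Ligand charges: 4×(-1) from NO₂⁻ and 1×(+0) from bipy sum to -4; with overall charge -2, Fe is +2.
Group 8 minus oxidation state +2 gives a d⁶ configuration for Fe²⁺.
Electron filling gives t2g^6 e_g^0.
Orbital CFSE = 6(-0.4) + 0(0.6) = -2.4Δ_oct = -2.4 × 29600 = -71040 cm⁻¹.
High-spin d⁶ would be t2g^4 e_g^2 with 1 pair; low-spin has 3, so 2 excess pairs cost +2P = +42220 cm⁻¹.
Net CFSE = -71040 + 42220 = -28820 cm⁻¹.

-28820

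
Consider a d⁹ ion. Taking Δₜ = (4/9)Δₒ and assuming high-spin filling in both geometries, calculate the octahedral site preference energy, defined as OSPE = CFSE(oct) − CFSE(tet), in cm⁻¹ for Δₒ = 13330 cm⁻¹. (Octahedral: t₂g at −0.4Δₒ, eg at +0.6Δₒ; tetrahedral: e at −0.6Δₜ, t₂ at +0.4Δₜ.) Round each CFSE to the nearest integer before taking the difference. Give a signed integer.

-5628

Octahedral (high-spin): t₂g⁶ eg³, CFSE = 6(−0.4) + 3(+0.6) = -0.6Δₒ = -0.6 × 13330 = -7998 cm⁻¹.
In a tetrahedral site the filling is e⁴ t₂⁵: CFSE(tet) = -0.4Δₜ = -0.4 × (4/9)(13330) = -2370 cm⁻¹.
OSPE = -7998 − (-2370) = -5628 cm⁻¹.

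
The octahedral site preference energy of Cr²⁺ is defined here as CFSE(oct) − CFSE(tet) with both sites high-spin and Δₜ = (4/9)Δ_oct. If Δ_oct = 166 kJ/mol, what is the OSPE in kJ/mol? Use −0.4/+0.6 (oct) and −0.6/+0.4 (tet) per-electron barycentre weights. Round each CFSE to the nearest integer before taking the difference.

Group 6 minus oxidation state +2 gives a d⁴ configuration for Cr²⁺.
Octahedral (high-spin): t₂g³ eg¹, CFSE = 3(−0.4) + 1(+0.6) = -0.6Δ_oct = -0.6 × 166 = -100 kJ/mol.
In a tetrahedral site the filling is e² t₂²: CFSE(tet) = -0.4Δₜ = -0.4 × (4/9)(166) = -30 kJ/mol.
OSPE = CFSE(oct) − CFSE(tet) = -100 − (-30) = -70 kJ/mol.

-70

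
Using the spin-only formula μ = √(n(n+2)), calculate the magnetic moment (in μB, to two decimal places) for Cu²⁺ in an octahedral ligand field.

Cu sits in group 11; removing 2 electrons leaves Cu²⁺ with 11 − 2 = 9 d electrons.
Configuration: t₂g⁶ eg³ → 1 unpaired electron.
μ(spin-only) = √[1(1+2)] = √3 ≈ 1.73 μB.

1.73 μB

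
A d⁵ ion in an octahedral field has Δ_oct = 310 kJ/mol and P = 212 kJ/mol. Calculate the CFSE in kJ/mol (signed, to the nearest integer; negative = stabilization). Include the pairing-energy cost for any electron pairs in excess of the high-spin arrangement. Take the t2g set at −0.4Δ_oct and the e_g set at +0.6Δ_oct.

Δ_oct > P, so pairing is preferred: the ground state is low-spin.
That gives t2g^5 e_g^0.
Orbital CFSE = -2.0Δ_oct = -2.0 × 310 = -620 kJ/mol.
Excess pairs vs high-spin: 2 − 0 = 2; pairing cost = +424 kJ/mol.
Net CFSE = -620 + 424 = -196 kJ/mol.

-196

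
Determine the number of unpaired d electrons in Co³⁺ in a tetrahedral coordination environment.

4

Group 9 minus oxidation state +3 gives a d⁶ configuration for Co³⁺.
Tetrahedral fields are weak (Δₜ ≈ 4/9 Δₒ), so electrons fill high-spin.
Configuration: e³ t₂³, giving 4 unpaired electrons.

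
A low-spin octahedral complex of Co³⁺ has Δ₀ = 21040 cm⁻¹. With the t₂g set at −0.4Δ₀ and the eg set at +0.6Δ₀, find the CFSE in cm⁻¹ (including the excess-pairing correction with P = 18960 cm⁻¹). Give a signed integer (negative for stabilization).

Co is in group 9, so Co³⁺ is d⁶ (9 − 3 = 6).
The d⁶ electrons fill as t₂g⁶ eg⁰.
The orbital stabilization is -2.4Δ₀ = -2.4 × 21040 = -50496 cm⁻¹.
Pairing penalty: 3 pairs vs 1 in the high-spin reference → 2 extra × P = 37920 cm⁻¹.
Net CFSE = -50496 + 37920 = -12576 cm⁻¹.

-12576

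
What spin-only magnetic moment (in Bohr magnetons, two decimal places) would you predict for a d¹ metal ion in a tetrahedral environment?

With tetrahedral geometry the complex is necessarily high-spin.
Configuration: e^1 t2^0 → 1 unpaired electron.
μ(spin-only) = √[1(1+2)] = √3 ≈ 1.73 Bohr magnetons.

1.73 Bohr magnetons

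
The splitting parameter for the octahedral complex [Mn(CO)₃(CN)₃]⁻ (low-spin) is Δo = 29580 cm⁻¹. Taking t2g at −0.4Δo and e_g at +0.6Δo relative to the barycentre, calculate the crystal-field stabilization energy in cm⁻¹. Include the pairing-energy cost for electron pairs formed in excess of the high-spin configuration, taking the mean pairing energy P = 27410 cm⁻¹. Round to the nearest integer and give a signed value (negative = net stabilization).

-4340

Ligand charges: 3×(+0) from CO and 3×(-1) from CN⁻ sum to -3; with overall charge -1, Mn is +2.
Mn is in group 7, so Mn²⁺ is d⁵ (7 − 2 = 5).
The d⁵ electrons fill as t2g^5 e_g^0.
Orbital CFSE = 5(-0.4) + 0(0.6) = -2.0Δo = -2.0 × 29580 = -59160 cm⁻¹.
Relative to high-spin t2g^3 e_g^2 (0 paired), the low-spin configuration has 2 additional pairs, contributing +2 × 27410 = +54820 cm⁻¹.
Combining: -59160 + 54820 = -4340 cm⁻¹.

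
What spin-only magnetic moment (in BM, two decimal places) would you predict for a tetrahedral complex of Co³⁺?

4.90 BM

Group 9 minus oxidation state +3 gives a d⁶ configuration for Co³⁺.
Tetrahedral splitting is small, so the complex is high-spin.
Configuration: e³ t₂³ → 4 unpaired electrons.
μ(spin-only) = √[4(4+2)] = √24 ≈ 4.90 BM.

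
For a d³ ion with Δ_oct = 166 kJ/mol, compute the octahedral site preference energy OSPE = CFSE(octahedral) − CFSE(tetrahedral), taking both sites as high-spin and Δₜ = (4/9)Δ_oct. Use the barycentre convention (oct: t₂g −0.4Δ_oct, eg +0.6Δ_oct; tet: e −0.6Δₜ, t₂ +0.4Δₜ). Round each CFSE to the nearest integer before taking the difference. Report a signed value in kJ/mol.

Octahedral (high-spin): t2g^3 e_g^0, CFSE = 3(−0.4) + 0(+0.6) = -1.2Δ_oct = -1.2 × 166 = -199 kJ/mol.
In a tetrahedral site the filling is e^2 t2^1: CFSE(tet) = -0.8Δₜ = -0.8 × (4/9)(166) = -59 kJ/mol.
Subtracting, OSPE = -199 − (-59) = -140 kJ/mol.

-140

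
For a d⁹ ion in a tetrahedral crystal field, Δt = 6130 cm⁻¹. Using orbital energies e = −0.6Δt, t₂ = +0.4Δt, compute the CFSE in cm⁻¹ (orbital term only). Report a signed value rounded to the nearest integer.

With tetrahedral geometry the complex is necessarily high-spin.
Configuration: e⁴ t₂⁵.
Orbital CFSE = 4(-0.6) + 5(0.4) = -0.4Δt = -0.4 × 6130 = -2452 cm⁻¹.

-2452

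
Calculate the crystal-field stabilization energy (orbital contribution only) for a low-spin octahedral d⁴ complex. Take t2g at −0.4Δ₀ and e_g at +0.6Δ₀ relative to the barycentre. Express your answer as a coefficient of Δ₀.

Configuration: t2g^4 e_g^0.
CFSE = 4(-0.4Δ₀) + 0(0.6Δ₀) = -1.6Δ₀ + 0.0Δ₀ = -1.6Δ₀.

-1.6 Δ₀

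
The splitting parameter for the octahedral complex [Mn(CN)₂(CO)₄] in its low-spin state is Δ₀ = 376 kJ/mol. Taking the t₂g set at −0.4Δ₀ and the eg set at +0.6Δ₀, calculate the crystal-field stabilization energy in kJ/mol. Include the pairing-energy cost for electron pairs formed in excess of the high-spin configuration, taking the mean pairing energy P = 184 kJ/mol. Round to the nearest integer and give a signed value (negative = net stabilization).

Ligand charges: 2×(-1) from CN⁻ and 4×(+0) from CO sum to -2; with overall charge +0, Mn is +2.
Mn²⁺: group 7, so d-count = 7 − 2 = 5.
Configuration: t₂g⁵ eg⁰.
Orbital CFSE = 5(-0.4) + 0(0.6) = -2.0Δ₀ = -2.0 × 376 = -752 kJ/mol.
High-spin d⁵ would be t₂g³ eg² with 0 pairs; low-spin has 2, so 2 excess pairs cost +2P = +368 kJ/mol.
Combining: -752 + 368 = -384 kJ/mol.

-384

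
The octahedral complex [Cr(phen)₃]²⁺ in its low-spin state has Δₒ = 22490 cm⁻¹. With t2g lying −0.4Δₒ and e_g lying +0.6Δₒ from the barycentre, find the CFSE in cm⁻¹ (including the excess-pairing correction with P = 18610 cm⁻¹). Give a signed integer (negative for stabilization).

-17374

phen is neutral, so the +2 overall charge sits on Cr: oxidation state +2.
Group 6 minus oxidation state +2 gives a d⁴ configuration for Cr²⁺.
Electron filling gives t2g^4 e_g^0.
The orbital stabilization is -1.6Δₒ = -1.6 × 22490 = -35984 cm⁻¹.
Pairing penalty: 1 pair vs 0 in the high-spin reference → 1 extra × P = 18610 cm⁻¹.
Overall CFSE = -35984 + 18610 = -17374 cm⁻¹.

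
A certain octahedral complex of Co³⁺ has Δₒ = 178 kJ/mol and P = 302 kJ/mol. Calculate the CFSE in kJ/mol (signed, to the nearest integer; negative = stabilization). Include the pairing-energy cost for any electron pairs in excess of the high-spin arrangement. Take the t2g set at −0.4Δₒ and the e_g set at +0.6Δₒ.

-71

Co is in group 9, so Co³⁺ is d⁶ (9 − 3 = 6).
Δₒ < P, so pairing is avoided: the ground state is high-spin.
Configuration: t2g^4 e_g^2.
Orbital CFSE = -0.4Δₒ = -0.4 × 178 = -71 kJ/mol.
High-spin has no excess pairs, so no pairing correction applies.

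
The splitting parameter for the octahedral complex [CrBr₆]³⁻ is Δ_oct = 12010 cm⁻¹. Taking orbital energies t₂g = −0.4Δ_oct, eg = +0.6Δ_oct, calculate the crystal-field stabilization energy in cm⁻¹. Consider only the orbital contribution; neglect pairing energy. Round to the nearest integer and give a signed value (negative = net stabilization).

-14412

Each Br⁻ contributes -1; 6 × (-1) = -6. With overall charge -3, Cr is in the +3 oxidation state.
Group 6 minus oxidation state +3 gives a d³ configuration for Cr³⁺.
The d³ electrons fill as t₂g³ eg⁰.
Orbital CFSE = 3(-0.4) + 0(0.6) = -1.2Δ_oct = -1.2 × 12010 = -14412 cm⁻¹.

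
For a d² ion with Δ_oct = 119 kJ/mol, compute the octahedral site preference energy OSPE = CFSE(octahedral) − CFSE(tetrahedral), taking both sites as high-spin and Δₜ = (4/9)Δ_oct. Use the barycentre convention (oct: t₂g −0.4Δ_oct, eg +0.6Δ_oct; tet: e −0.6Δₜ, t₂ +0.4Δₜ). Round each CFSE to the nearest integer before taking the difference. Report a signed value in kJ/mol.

-32

Octahedral high-spin t₂g² eg⁰: CFSE = -0.8 × 119 = -95 kJ/mol.
Tetrahedral: e² t₂⁰, CFSE = 2(−0.6) + 0(+0.4) = -1.2Δₜ = -1.2 × (4/9) × 119 = -63 kJ/mol.
OSPE = -95 − (-63) = -32 kJ/mol.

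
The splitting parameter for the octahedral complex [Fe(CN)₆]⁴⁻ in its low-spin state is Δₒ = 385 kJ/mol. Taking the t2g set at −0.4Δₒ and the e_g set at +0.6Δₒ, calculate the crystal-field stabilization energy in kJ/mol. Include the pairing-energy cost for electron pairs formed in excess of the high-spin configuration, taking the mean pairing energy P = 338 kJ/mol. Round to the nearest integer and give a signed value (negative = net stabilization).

Each CN⁻ contributes -1; 6 × (-1) = -6. With overall charge -4, Fe is in the +2 oxidation state.
Fe is in group 8, so Fe²⁺ is d⁶ (8 − 2 = 6).
The d⁶ electrons fill as t2g^6 e_g^0.
CFSE(orbital) = 6×(-0.4Δₒ) + 0×(0.6Δₒ) = -2.4Δₒ; with Δₒ = 385 kJ/mol that is -924 kJ/mol.
High-spin d⁶ would be t2g^4 e_g^2 with 1 pair; low-spin has 3, so 2 excess pairs cost +2P = +676 kJ/mol.
Overall CFSE = -924 + 676 = -248 kJ/mol.

-248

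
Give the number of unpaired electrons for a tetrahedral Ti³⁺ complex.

Ti³⁺: group 4, so d-count = 4 − 3 = 1.
Tetrahedral splitting is small, so the complex is high-spin.
Configuration: e^1 t2^0, giving 1 unpaired electron.

1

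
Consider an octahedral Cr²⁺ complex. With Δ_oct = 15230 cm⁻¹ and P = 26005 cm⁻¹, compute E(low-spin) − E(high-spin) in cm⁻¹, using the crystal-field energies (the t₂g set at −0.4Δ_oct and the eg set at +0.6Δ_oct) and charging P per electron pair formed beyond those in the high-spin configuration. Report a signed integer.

Cr²⁺: group 6, so d-count = 6 − 2 = 4.
High-spin d⁴ fills as t₂g³ eg¹ with CFSE 3(−0.4) + 1(+0.6) = -0.6Δ_oct = -9138 cm⁻¹.
Low-spin: t₂g⁴ eg⁰, orbital CFSE = -1.6Δ_oct = -24368 cm⁻¹; plus 1 excess pair × P = +26005 cm⁻¹; total 1637 cm⁻¹.
Thus E(LS) − E(HS) = 10775 cm⁻¹.

10775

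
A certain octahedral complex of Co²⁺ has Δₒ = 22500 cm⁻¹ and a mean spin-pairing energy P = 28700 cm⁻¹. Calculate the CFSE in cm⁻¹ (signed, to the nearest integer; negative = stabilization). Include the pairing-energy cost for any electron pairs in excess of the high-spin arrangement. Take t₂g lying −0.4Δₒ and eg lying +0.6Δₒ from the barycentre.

Co²⁺: group 9, so d-count = 9 − 2 = 7.
With Δₒ < P the complex is high-spin.
Filling d⁷ accordingly: t₂g⁵ eg².
Orbital CFSE = -0.8Δₒ = -0.8 × 22500 = -18000 cm⁻¹.
High-spin has no excess pairs, so no pairing correction applies.

-18000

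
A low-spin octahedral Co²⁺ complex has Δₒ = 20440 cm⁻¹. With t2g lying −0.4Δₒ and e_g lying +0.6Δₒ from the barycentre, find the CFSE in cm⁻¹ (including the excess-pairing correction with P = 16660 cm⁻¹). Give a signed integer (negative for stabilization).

-20132

Co²⁺: group 9, so d-count = 9 − 2 = 7.
Configuration: t2g^6 e_g^1.
CFSE(orbital) = 6×(-0.4Δₒ) + 1×(0.6Δₒ) = -1.8Δₒ; with Δₒ = 20440 cm⁻¹ that is -36792 cm⁻¹.
Relative to high-spin t2g^5 e_g^2 (2 paired), the low-spin configuration has 1 additional pair, contributing +1 × 16660 = +16660 cm⁻¹.
Overall CFSE = -36792 + 16660 = -20132 cm⁻¹.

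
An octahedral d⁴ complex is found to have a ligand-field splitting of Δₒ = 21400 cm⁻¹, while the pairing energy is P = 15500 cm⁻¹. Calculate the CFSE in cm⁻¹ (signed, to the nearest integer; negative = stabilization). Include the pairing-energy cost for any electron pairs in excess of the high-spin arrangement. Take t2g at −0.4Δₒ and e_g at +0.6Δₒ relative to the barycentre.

Since Δₒ = 21400 cm⁻¹ > P = 15500 cm⁻¹, the complex adopts the low-spin configuration.
Configuration: t2g^4 e_g^0.
Orbital CFSE = -1.6Δₒ = -1.6 × 21400 = -34240 cm⁻¹.
Excess pairs vs high-spin: 1 − 0 = 1; pairing cost = +15500 cm⁻¹.
Net CFSE = -34240 + 15500 = -18740 cm⁻¹.

-18740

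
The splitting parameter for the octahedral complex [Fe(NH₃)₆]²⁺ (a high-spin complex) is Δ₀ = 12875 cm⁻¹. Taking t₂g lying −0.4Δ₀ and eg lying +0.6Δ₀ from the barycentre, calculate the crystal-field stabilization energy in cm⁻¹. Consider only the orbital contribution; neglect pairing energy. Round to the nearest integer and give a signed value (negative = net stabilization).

NH₃ is neutral, so the +2 overall charge sits on Fe: oxidation state +2.
Fe²⁺: group 8, so d-count = 8 − 2 = 6.
Electron filling gives t₂g⁴ eg².
The orbital stabilization is -0.4Δ₀ = -0.4 × 12875 = -5150 cm⁻¹.

-5150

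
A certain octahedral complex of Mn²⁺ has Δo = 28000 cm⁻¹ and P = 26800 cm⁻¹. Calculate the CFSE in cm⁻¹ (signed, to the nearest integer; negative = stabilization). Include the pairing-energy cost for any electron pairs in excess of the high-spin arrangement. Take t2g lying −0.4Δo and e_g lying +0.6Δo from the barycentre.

-2400

Mn²⁺: group 7, so d-count = 7 − 2 = 5.
Since Δo = 28000 cm⁻¹ > P = 26800 cm⁻¹, the complex adopts the low-spin configuration.
Filling d⁵ accordingly: t2g^5 e_g^0.
Orbital CFSE = -2.0Δo = -2.0 × 28000 = -56000 cm⁻¹.
Excess pairs vs high-spin: 2 − 0 = 2; pairing cost = +53600 cm⁻¹.
Net CFSE = -56000 + 53600 = -2400 cm⁻¹.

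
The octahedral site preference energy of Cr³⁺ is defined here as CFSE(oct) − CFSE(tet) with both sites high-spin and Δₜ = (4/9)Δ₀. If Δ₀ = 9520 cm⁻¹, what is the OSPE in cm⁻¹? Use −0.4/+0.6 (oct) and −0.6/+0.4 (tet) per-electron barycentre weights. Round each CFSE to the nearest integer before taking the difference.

Cr is in group 6, so Cr³⁺ is d³ (6 − 3 = 3).
Octahedral (high-spin): t2g^3 e_g^0, CFSE = 3(−0.4) + 0(+0.6) = -1.2Δ₀ = -1.2 × 9520 = -11424 cm⁻¹.
Tetrahedral e^2 t2^1 gives -0.8Δₜ = -0.8 × (4/9) × 9520 = -3385 cm⁻¹.
Subtracting, OSPE = -11424 − (-3385) = -8039 cm⁻¹.

-8039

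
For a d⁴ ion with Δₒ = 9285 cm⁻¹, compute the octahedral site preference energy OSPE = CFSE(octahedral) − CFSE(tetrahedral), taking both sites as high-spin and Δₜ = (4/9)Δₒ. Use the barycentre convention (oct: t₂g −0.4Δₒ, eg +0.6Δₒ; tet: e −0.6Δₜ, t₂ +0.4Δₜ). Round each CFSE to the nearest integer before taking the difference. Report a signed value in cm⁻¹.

-3920

Octahedral (high-spin): t2g^3 e_g^1, CFSE = 3(−0.4) + 1(+0.6) = -0.6Δₒ = -0.6 × 9285 = -5571 cm⁻¹.
In a tetrahedral site the filling is e^2 t2^2: CFSE(tet) = -0.4Δₜ = -0.4 × (4/9)(9285) = -1651 cm⁻¹.
Subtracting, OSPE = -5571 − (-1651) = -3920 cm⁻¹.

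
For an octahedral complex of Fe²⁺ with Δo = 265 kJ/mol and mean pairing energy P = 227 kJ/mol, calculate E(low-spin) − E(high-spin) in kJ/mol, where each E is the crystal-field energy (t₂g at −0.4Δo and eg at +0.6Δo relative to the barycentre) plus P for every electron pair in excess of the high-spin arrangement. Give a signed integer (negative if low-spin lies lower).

Group 8 minus oxidation state +2 gives a d⁶ configuration for Fe²⁺.
High-spin: t₂g⁴ eg², CFSE = -0.4Δo = -106 kJ/mol.
Low-spin: t₂g⁶ eg⁰, orbital CFSE = -2.4Δo = -636 kJ/mol; plus 2 excess pairs × P = +454 kJ/mol; total -182 kJ/mol.
E(LS) − E(HS) = -182 − (-106) = -76 kJ/mol.

-76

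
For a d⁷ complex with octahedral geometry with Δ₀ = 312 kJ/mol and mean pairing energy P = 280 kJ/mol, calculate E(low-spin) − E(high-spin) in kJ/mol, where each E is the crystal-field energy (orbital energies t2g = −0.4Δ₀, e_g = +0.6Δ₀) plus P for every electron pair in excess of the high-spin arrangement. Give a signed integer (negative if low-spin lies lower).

High-spin: t2g^5 e_g^2, CFSE = -0.8Δ₀ = -250 kJ/mol.
Low-spin: t2g^6 e_g^1, orbital CFSE = -1.8Δ₀ = -562 kJ/mol; plus 1 excess pair × P = +280 kJ/mol; total -282 kJ/mol.
The difference is -282 − (-250) = -32 kJ/mol, so low-spin lies lower.

-32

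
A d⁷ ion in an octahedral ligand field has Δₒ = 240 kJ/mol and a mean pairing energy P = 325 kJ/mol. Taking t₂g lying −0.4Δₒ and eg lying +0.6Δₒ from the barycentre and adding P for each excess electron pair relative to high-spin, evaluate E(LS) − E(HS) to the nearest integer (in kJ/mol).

High-spin d⁷ fills as t₂g⁵ eg² with CFSE 5(−0.4) + 2(+0.6) = -0.8Δₒ = -192 kJ/mol.
Low-spin: t₂g⁶ eg¹, orbital CFSE = -1.8Δₒ = -432 kJ/mol; plus 1 excess pair × P = +325 kJ/mol; total -107 kJ/mol.
The difference is -107 − (-192) = 85 kJ/mol, so high-spin lies lower.

85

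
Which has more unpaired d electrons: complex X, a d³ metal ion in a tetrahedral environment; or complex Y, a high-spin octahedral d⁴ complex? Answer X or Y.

X: With tetrahedral geometry the complex is necessarily high-spin; e^2 t2^1 → 3 unpaired.
Y: t2g^3 e_g^1 → 4 unpaired.
So Y has more unpaired electrons.

Y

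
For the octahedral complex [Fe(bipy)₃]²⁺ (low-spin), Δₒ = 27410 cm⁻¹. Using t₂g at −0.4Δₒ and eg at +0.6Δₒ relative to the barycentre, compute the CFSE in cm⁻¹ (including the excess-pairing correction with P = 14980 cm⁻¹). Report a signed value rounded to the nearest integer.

-35824

bipy is neutral, so the +2 overall charge sits on Fe: oxidation state +2.
Group 8 minus oxidation state +2 gives a d⁶ configuration for Fe²⁺.
Configuration: t₂g⁶ eg⁰.
The orbital stabilization is -2.4Δₒ = -2.4 × 27410 = -65784 cm⁻¹.
Relative to high-spin t₂g⁴ eg² (1 paired), the low-spin configuration has 2 additional pairs, contributing +2 × 14980 = +29960 cm⁻¹.
Combining: -65784 + 29960 = -35824 cm⁻¹.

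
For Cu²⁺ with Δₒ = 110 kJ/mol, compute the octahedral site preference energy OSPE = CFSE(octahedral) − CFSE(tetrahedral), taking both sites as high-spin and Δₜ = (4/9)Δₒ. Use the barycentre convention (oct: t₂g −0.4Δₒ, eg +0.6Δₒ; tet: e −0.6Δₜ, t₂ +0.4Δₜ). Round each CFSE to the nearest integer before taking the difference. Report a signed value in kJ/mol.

-46

Cu is in group 11, so Cu²⁺ is d⁹ (11 − 2 = 9).
Octahedral (high-spin): t₂g⁶ eg³, CFSE = 6(−0.4) + 3(+0.6) = -0.6Δₒ = -0.6 × 110 = -66 kJ/mol.
In a tetrahedral site the filling is e⁴ t₂⁵: CFSE(tet) = -0.4Δₜ = -0.4 × (4/9)(110) = -20 kJ/mol.
OSPE = CFSE(oct) − CFSE(tet) = -66 − (-20) = -46 kJ/mol.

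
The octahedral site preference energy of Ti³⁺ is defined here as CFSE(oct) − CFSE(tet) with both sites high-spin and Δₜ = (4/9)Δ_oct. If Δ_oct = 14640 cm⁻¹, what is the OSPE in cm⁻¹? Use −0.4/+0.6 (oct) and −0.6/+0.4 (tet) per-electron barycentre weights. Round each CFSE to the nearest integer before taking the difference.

Group 4 minus oxidation state +3 gives a d¹ configuration for Ti³⁺.
Octahedral (high-spin): t₂g¹ eg⁰, CFSE = 1(−0.4) + 0(+0.6) = -0.4Δ_oct = -0.4 × 14640 = -5856 cm⁻¹.
Tetrahedral: e¹ t₂⁰, CFSE = 1(−0.6) + 0(+0.4) = -0.6Δₜ = -0.6 × (4/9) × 14640 = -3904 cm⁻¹.
Subtracting, OSPE = -5856 − (-3904) = -1952 cm⁻¹.

-1952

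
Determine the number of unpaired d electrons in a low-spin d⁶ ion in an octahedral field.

Configuration: t₂g⁶ eg⁰, giving 0 unpaired electrons.

0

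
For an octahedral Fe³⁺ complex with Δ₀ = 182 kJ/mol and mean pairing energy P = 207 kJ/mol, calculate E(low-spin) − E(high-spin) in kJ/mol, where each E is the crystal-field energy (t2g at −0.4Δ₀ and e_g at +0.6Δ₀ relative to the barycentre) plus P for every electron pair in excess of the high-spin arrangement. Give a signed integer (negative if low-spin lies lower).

50

Fe sits in group 8; removing 3 electrons leaves Fe³⁺ with 8 − 3 = 5 d electrons.
High-spin: t2g^3 e_g^2, CFSE = 0.0Δ₀ = 0 kJ/mol.
Low-spin: t2g^5 e_g^0, orbital CFSE = -2.0Δ₀ = -364 kJ/mol; plus 2 excess pairs × P = +414 kJ/mol; total 50 kJ/mol.
Thus E(LS) − E(HS) = 50 kJ/mol.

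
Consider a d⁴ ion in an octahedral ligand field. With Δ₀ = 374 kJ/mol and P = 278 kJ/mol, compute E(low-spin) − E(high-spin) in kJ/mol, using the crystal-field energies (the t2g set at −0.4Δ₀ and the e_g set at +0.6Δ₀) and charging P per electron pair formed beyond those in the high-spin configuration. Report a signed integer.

High-spin: t2g^3 e_g^1, CFSE = -0.6Δ₀ = -224 kJ/mol.
Low-spin: t2g^4 e_g^0, orbital CFSE = -1.6Δ₀ = -598 kJ/mol; plus 1 excess pair × P = +278 kJ/mol; total -320 kJ/mol.
Thus E(LS) − E(HS) = -96 kJ/mol.

-96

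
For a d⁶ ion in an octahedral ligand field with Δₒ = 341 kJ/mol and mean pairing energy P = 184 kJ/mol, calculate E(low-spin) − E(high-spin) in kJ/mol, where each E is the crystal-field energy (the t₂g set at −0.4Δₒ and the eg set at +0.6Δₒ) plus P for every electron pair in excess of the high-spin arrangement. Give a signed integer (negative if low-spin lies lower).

High-spin d⁶ fills as t₂g⁴ eg² with CFSE 4(−0.4) + 2(+0.6) = -0.4Δₒ = -136 kJ/mol.
Low-spin t₂g⁶ eg⁰ gives -2.4Δₒ = -818 kJ/mol, but forming 2 extra pairs costs 2P = 368 kJ/mol, so E(LS) = -818 + 368 = -450 kJ/mol.
E(LS) − E(HS) = -450 − (-136) = -314 kJ/mol.

-314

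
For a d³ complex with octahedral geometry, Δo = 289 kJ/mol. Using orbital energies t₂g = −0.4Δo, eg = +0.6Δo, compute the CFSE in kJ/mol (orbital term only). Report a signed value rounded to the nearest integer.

-347

Configuration: t₂g³ eg⁰.
CFSE(orbital) = 3×(-0.4Δo) + 0×(0.6Δo) = -1.2Δo; with Δo = 289 kJ/mol that is -347 kJ/mol.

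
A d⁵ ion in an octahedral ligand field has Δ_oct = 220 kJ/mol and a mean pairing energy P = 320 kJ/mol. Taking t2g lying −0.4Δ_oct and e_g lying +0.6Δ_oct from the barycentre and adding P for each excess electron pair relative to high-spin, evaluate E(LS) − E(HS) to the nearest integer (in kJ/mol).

200

High-spin: t2g^3 e_g^2, CFSE = 0.0Δ_oct = 0 kJ/mol.
Low-spin: t2g^5 e_g^0, orbital CFSE = -2.0Δ_oct = -440 kJ/mol; plus 2 excess pairs × P = +640 kJ/mol; total 200 kJ/mol.
Thus E(LS) − E(HS) = 200 kJ/mol.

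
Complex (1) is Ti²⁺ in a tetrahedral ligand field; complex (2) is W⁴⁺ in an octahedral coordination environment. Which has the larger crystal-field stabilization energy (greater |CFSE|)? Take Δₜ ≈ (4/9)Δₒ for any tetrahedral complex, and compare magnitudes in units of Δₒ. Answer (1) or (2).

(2)

(1): Ti sits in group 4; removing 2 electrons leaves Ti²⁺ with 4 − 2 = 2 d electrons; Tetrahedral fields are weak (Δₜ ≈ 4/9 Δₒ), so electrons fill high-spin; e² t₂⁰, CFSE = -1.2Δₜ ≈ -0.53Δₒ.
(2): W sits in group 6; removing 4 electrons leaves W⁴⁺ with 6 − 4 = 2 d electrons; For octahedral d² the high- and low-spin configurations coincide; t2g^2 e_g^0, CFSE = -0.8Δₒ.
So (2) has the larger |CFSE|.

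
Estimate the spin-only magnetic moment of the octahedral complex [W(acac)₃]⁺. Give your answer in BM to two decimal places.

Each acac⁻ contributes -1; 3 × (-1) = -3. With overall charge +1, W is in the +4 oxidation state.
W⁴⁺: group 6, so d-count = 6 − 4 = 2.
Configuration: t2g^2 e_g^0 → 2 unpaired electrons.
μ(spin-only) = √[2(2+2)] = √8 ≈ 2.83 BM.

2.83 BM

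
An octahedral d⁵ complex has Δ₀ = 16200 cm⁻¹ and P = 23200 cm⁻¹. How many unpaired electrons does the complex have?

Δ₀ < P, so pairing is avoided: the ground state is high-spin.
Configuration: t₂g³ eg².
Unpaired electrons: 5.

5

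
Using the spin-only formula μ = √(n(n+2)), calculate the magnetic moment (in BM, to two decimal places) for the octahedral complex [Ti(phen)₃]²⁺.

phen is neutral, so the +2 overall charge sits on Ti: oxidation state +2.
Ti²⁺: group 4, so d-count = 4 − 2 = 2.
Configuration: t2g^2 e_g^0 → 2 unpaired electrons.
μ(spin-only) = √[2(2+2)] = √8 ≈ 2.83 BM.

2.83 BM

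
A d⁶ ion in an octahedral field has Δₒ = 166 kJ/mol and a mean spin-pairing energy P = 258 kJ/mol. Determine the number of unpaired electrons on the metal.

4

Since Δₒ = 166 kJ/mol < P = 258 kJ/mol, the complex adopts the high-spin configuration.
Configuration: t₂g⁴ eg².
Unpaired electrons: 4.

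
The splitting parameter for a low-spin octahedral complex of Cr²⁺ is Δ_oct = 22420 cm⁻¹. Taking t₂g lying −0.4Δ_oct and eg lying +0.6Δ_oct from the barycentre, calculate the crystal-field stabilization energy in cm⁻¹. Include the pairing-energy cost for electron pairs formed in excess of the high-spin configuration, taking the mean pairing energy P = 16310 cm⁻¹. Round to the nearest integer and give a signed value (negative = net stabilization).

-19562

Cr sits in group 6; removing 2 electrons leaves Cr²⁺ with 6 − 2 = 4 d electrons.
Electron filling gives t₂g⁴ eg⁰.
The orbital stabilization is -1.6Δ_oct = -1.6 × 22420 = -35872 cm⁻¹.
Pairing penalty: 1 pair vs 0 in the high-spin reference → 1 extra × P = 16310 cm⁻¹.
Combining: -35872 + 16310 = -19562 cm⁻¹.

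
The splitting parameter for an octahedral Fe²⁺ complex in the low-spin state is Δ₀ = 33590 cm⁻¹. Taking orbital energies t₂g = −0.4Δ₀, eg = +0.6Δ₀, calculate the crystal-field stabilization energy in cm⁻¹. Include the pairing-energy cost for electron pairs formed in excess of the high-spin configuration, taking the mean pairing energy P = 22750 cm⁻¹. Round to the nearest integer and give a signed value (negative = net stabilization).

Fe is in group 8, so Fe²⁺ is d⁶ (8 − 2 = 6).
Configuration: t₂g⁶ eg⁰.
CFSE(orbital) = 6×(-0.4Δ₀) + 0×(0.6Δ₀) = -2.4Δ₀; with Δ₀ = 33590 cm⁻¹ that is -80616 cm⁻¹.
Relative to high-spin t₂g⁴ eg² (1 paired), the low-spin configuration has 2 additional pairs, contributing +2 × 22750 = +45500 cm⁻¹.
Overall CFSE = -80616 + 45500 = -35116 cm⁻¹.

-35116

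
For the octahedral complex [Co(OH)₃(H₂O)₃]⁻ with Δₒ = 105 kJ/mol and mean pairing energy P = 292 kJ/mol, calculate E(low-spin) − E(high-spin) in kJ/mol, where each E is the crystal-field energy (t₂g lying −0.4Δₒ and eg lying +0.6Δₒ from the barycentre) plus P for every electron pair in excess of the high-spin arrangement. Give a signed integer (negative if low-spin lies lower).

Ligand charges: 3×(-1) from OH⁻ and 3×(+0) from H₂O sum to -3; with overall charge -1, Co is +2.
Co sits in group 9; removing 2 electrons leaves Co²⁺ with 9 − 2 = 7 d electrons.
In the high-spin limit (t₂g⁵ eg²) the orbital term is -0.8Δₒ = -84 kJ/mol, with no excess pairing.
Low-spin: t₂g⁶ eg¹, orbital CFSE = -1.8Δₒ = -189 kJ/mol; plus 1 excess pair × P = +292 kJ/mol; total 103 kJ/mol.
Thus E(LS) − E(HS) = 187 kJ/mol.

187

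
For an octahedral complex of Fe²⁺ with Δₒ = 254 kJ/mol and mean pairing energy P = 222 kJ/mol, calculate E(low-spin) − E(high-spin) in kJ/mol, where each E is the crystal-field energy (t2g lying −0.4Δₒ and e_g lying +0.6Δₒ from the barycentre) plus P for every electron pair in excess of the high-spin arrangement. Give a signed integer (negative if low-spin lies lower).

-64

Fe is in group 8, so Fe²⁺ is d⁶ (8 − 2 = 6).
In the high-spin limit (t2g^4 e_g^2) the orbital term is -0.4Δₒ = -102 kJ/mol, with no excess pairing.
For low-spin the configuration is t2g^6 e_g^0: orbital energy -2.4 × 254 = -610 kJ/mol, and 2 additional pairs relative to high-spin add 444 kJ/mol, giving -166 kJ/mol.
Thus E(LS) − E(HS) = -64 kJ/mol.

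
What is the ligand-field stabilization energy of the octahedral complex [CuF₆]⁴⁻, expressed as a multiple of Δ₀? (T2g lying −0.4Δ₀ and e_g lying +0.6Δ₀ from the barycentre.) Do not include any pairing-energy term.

Each F⁻ contributes -1; 6 × (-1) = -6. With overall charge -4, Cu is in the +2 oxidation state.
Group 11 minus oxidation state +2 gives a d⁹ configuration for Cu²⁺.
For octahedral d⁹ the high- and low-spin configurations coincide.
Configuration: t2g^6 e_g^3.
CFSE = 6(-0.4Δ₀) + 3(0.6Δ₀) = -2.4Δ₀ + 1.8Δ₀ = -0.6Δ₀.

-0.6 Δ₀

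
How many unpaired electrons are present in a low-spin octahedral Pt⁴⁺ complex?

Pt is in group 10, so Pt⁴⁺ is d⁶ (10 − 4 = 6).
Configuration: t2g^6 e_g^0, giving 0 unpaired electrons.

0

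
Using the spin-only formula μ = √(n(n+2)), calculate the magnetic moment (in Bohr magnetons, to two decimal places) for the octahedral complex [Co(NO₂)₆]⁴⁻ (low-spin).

Each NO₂⁻ contributes -1; 6 × (-1) = -6. With overall charge -4, Co is in the +2 oxidation state.
Co is in group 9, so Co²⁺ is d⁷ (9 − 2 = 7).
Configuration: t₂g⁶ eg¹ → 1 unpaired electron.
μ(spin-only) = √[1(1+2)] = √3 ≈ 1.73 Bohr magnetons.

1.73 Bohr magnetons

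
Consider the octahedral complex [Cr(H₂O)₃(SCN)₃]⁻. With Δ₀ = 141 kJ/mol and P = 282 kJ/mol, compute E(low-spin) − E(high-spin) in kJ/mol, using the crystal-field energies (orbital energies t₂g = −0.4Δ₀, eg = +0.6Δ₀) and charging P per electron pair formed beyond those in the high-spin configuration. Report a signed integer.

Ligand charges: 3×(+0) from H₂O and 3×(-1) from SCN⁻ sum to -3; with overall charge -1, Cr is +2.
Cr is in group 6, so Cr²⁺ is d⁴ (6 − 2 = 4).
In the high-spin limit (t₂g³ eg¹) the orbital term is -0.6Δ₀ = -85 kJ/mol, with no excess pairing.
For low-spin the configuration is t₂g⁴ eg⁰: orbital energy -1.6 × 141 = -226 kJ/mol, and 1 additional pair relative to high-spin adds 282 kJ/mol, giving 56 kJ/mol.
Thus E(LS) − E(HS) = 141 kJ/mol.

141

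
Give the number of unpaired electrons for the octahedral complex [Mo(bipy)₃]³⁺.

bipy is neutral, so the +3 overall charge sits on Mo: oxidation state +3.
Mo sits in group 6; removing 3 electrons leaves Mo³⁺ with 6 − 3 = 3 d electrons.
Configuration: t2g^3 e_g^0, giving 3 unpaired electrons.

3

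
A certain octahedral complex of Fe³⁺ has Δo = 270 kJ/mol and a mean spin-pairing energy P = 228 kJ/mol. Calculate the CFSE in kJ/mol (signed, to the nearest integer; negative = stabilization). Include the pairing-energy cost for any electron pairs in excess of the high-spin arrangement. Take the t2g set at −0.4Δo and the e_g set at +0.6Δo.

Fe sits in group 8; removing 3 electrons leaves Fe³⁺ with 8 − 3 = 5 d electrons.
With Δo > P the complex is low-spin.
Configuration: t2g^5 e_g^0.
Orbital CFSE = -2.0Δo = -2.0 × 270 = -540 kJ/mol.
Excess pairs vs high-spin: 2 − 0 = 2; pairing cost = +456 kJ/mol.
Net CFSE = -540 + 456 = -84 kJ/mol.

-84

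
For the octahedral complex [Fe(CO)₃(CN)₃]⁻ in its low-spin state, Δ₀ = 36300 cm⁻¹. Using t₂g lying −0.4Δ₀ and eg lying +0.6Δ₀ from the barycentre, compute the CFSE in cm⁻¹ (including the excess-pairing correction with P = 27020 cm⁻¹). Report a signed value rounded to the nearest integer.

-33080

Ligand charges: 3×(+0) from CO and 3×(-1) from CN⁻ sum to -3; with overall charge -1, Fe is +2.
Group 8 minus oxidation state +2 gives a d⁶ configuration for Fe²⁺.
The d⁶ electrons fill as t₂g⁶ eg⁰.
Orbital CFSE = 6(-0.4) + 0(0.6) = -2.4Δ₀ = -2.4 × 36300 = -87120 cm⁻¹.
Relative to high-spin t₂g⁴ eg² (1 paired), the low-spin configuration has 2 additional pairs, contributing +2 × 27020 = +54040 cm⁻¹.
Net CFSE = -87120 + 54040 = -33080 cm⁻¹.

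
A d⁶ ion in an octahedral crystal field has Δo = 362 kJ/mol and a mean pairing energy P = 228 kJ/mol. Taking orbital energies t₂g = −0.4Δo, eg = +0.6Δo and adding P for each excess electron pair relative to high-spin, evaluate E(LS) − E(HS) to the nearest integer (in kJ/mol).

-268

High-spin d⁶ fills as t₂g⁴ eg² with CFSE 4(−0.4) + 2(+0.6) = -0.4Δo = -145 kJ/mol.
For low-spin the configuration is t₂g⁶ eg⁰: orbital energy -2.4 × 362 = -869 kJ/mol, and 2 additional pairs relative to high-spin add 456 kJ/mol, giving -413 kJ/mol.
The difference is -413 − (-145) = -268 kJ/mol, so low-spin lies lower.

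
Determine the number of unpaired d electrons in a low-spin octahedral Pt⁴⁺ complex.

0

Group 10 minus oxidation state +4 gives a d⁶ configuration for Pt⁴⁺.
Configuration: t₂g⁶ eg⁰, giving 0 unpaired electrons.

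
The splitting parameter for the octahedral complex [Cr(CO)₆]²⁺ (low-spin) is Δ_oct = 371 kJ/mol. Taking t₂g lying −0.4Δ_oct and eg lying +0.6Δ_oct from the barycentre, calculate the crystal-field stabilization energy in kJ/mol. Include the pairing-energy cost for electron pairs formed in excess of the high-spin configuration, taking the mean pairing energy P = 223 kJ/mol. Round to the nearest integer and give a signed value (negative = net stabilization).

-371

CO is neutral, so the +2 overall charge sits on Cr: oxidation state +2.
Group 6 minus oxidation state +2 gives a d⁴ configuration for Cr²⁺.
Electron filling gives t₂g⁴ eg⁰.
Orbital CFSE = 4(-0.4) + 0(0.6) = -1.6Δ_oct = -1.6 × 371 = -594 kJ/mol.
Relative to high-spin t₂g³ eg¹ (0 paired), the low-spin configuration has 1 additional pair, contributing +1 × 223 = +223 kJ/mol.
Combining: -594 + 223 = -371 kJ/mol.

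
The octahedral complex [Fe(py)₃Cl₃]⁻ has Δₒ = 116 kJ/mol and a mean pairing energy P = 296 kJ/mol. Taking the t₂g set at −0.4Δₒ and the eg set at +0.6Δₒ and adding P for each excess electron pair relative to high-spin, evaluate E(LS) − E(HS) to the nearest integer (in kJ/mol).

Ligand charges: 3×(+0) from py and 3×(-1) from Cl⁻ sum to -3; with overall charge -1, Fe is +2.
Fe sits in group 8; removing 2 electrons leaves Fe²⁺ with 8 − 2 = 6 d electrons.
High-spin d⁶ fills as t₂g⁴ eg² with CFSE 4(−0.4) + 2(+0.6) = -0.4Δₒ = -46 kJ/mol.
Low-spin t₂g⁶ eg⁰ gives -2.4Δₒ = -278 kJ/mol, but forming 2 extra pairs costs 2P = 592 kJ/mol, so E(LS) = -278 + 592 = 314 kJ/mol.
E(LS) − E(HS) = 314 − (-46) = 360 kJ/mol.

360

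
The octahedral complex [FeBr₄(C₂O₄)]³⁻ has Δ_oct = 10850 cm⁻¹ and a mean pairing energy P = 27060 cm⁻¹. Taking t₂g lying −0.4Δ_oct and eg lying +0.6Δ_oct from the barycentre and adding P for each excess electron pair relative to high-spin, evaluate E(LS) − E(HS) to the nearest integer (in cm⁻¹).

32420

Ligand charges: 4×(-1) from Br⁻ and 1×(-2) from C₂O₄²⁻ sum to -6; with overall charge -3, Fe is +3.
Group 8 minus oxidation state +3 gives a d⁵ configuration for Fe³⁺.
In the high-spin limit (t₂g³ eg²) the orbital term is 0.0Δ_oct = 0 cm⁻¹, with no excess pairing.
Low-spin: t₂g⁵ eg⁰, orbital CFSE = -2.0Δ_oct = -21700 cm⁻¹; plus 2 excess pairs × P = +54120 cm⁻¹; total 32420 cm⁻¹.
E(LS) − E(HS) = 32420 − (0) = 32420 cm⁻¹.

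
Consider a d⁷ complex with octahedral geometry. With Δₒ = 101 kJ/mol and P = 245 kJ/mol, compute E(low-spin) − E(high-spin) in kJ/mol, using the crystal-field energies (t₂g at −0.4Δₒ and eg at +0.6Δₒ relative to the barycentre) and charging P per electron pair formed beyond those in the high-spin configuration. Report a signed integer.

High-spin: t₂g⁵ eg², CFSE = -0.8Δₒ = -81 kJ/mol.
Low-spin t₂g⁶ eg¹ gives -1.8Δₒ = -182 kJ/mol, but forming 1 extra pair costs 1P = 245 kJ/mol, so E(LS) = -182 + 245 = 63 kJ/mol.
E(LS) − E(HS) = 63 − (-81) = 144 kJ/mol.

144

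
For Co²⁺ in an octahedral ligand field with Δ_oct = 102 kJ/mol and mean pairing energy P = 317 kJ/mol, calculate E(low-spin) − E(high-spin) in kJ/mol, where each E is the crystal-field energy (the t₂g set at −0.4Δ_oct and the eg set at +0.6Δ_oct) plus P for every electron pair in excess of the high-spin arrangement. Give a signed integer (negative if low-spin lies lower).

215

Co is in group 9, so Co²⁺ is d⁷ (9 − 2 = 7).
High-spin d⁷ fills as t₂g⁵ eg² with CFSE 5(−0.4) + 2(+0.6) = -0.8Δ_oct = -82 kJ/mol.
For low-spin the configuration is t₂g⁶ eg¹: orbital energy -1.8 × 102 = -184 kJ/mol, and 1 additional pair relative to high-spin adds 317 kJ/mol, giving 133 kJ/mol.
The difference is 133 − (-82) = 215 kJ/mol, so high-spin lies lower.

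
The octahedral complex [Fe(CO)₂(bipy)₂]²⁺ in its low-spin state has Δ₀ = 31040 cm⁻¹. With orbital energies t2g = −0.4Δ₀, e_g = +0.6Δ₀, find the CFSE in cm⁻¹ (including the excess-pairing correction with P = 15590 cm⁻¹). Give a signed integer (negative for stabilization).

Ligand charges: 2×(+0) from CO and 2×(+0) from bipy sum to +0; with overall charge +2, Fe is +2.
Fe is in group 8, so Fe²⁺ is d⁶ (8 − 2 = 6).
Configuration: t2g^6 e_g^0.
CFSE(orbital) = 6×(-0.4Δ₀) + 0×(0.6Δ₀) = -2.4Δ₀; with Δ₀ = 31040 cm⁻¹ that is -74496 cm⁻¹.
Pairing penalty: 3 pairs vs 1 in the high-spin reference → 2 extra × P = 31180 cm⁻¹.
Net CFSE = -74496 + 31180 = -43316 cm⁻¹.

-43316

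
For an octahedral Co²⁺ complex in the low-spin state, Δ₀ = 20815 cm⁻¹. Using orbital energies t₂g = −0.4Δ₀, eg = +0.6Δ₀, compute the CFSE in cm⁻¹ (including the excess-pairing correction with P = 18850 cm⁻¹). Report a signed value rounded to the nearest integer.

Co sits in group 9; removing 2 electrons leaves Co²⁺ with 9 − 2 = 7 d electrons.
The d⁷ electrons fill as t₂g⁶ eg¹.
The orbital stabilization is -1.8Δ₀ = -1.8 × 20815 = -37467 cm⁻¹.
Relative to high-spin t₂g⁵ eg² (2 paired), the low-spin configuration has 1 additional pair, contributing +1 × 18850 = +18850 cm⁻¹.
Net CFSE = -37467 + 18850 = -18617 cm⁻¹.

-18617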